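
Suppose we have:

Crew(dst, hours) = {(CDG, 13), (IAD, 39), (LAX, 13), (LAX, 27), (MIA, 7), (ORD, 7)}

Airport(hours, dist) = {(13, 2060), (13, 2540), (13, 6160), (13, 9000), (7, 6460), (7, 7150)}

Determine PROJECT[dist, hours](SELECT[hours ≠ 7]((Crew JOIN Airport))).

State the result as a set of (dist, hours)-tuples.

{(2060, 13), (2540, 13), (6160, 13), (9000, 13)}

Natural join on hours: {(CDG, 13, 2060), (CDG, 13, 2540), (CDG, 13, 6160), (CDG, 13, 9000), (LAX, 13, 2060), (LAX, 13, 2540), (LAX, 13, 6160), (LAX, 13, 9000), (MIA, 7, 6460), (MIA, 7, 7150), (ORD, 7, 6460), (ORD, 7, 7150)}
Filtering on hours ≠ 7 leaves {(CDG, 13, 2060), (CDG, 13, 2540), (CDG, 13, 6160), (CDG, 13, 9000), (LAX, 13, 2060), (LAX, 13, 2540), (LAX, 13, 6160), (LAX, 13, 9000)}.
Keep only column(s) dist, hours (4 duplicate(s) eliminated): {(2060, 13), (2540, 13), (6160, 13), (9000, 13)}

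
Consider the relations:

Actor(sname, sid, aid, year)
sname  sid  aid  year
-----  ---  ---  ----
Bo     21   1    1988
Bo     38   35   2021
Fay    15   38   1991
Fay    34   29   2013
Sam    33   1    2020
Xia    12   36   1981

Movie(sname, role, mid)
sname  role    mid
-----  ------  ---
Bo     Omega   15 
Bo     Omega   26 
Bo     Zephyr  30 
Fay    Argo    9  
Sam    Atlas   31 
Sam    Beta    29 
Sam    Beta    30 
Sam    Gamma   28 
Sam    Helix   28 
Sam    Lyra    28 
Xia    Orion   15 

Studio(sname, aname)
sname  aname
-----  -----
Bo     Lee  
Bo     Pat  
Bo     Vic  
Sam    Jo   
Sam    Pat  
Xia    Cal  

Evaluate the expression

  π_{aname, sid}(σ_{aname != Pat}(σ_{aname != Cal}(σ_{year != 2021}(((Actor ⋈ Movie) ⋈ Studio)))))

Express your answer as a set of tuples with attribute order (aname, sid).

{(Jo, 33), (Lee, 21), (Vic, 21)}

Joining Actor and Movie on sname yields {(Bo, 21, 1, 1988, Omega, 15), (Bo, 21, 1, 1988, Omega, 26), (Bo, 21, 1, 1988, Zephyr, 30), (Bo, 38, 35, 2021, Omega, 15), (Bo, 38, 35, 2021, Omega, 26), (Bo, 38, 35, 2021, Zephyr, 30), (Fay, 15, 38, 1991, Argo, 9), (Fay, 34, 29, 2013, Argo, 9), (Sam, 33, 1, 2020, Atlas, 31), (Sam, 33, 1, 2020, Beta, 29), (Sam, 33, 1, 2020, Beta, 30), (Sam, 33, 1, 2020, Gamma, 28), (Sam, 33, 1, 2020, Helix, 28), (Sam, 33, 1, 2020, Lyra, 28), (Xia, 12, 36, 1981, Orion, 15)}.
Joining (Actor ⋈ Movie) and Studio on sname yields {(Bo, 21, 1, 1988, Omega, 15, Lee), (Bo, 21, 1, 1988, Omega, 15, Pat), (Bo, 21, 1, 1988, Omega, 15, Vic), (Bo, 21, 1, 1988, Omega, 26, Lee), (Bo, 21, 1, 1988, Omega, 26, Pat), (Bo, 21, 1, 1988, Omega, 26, Vic), (Bo, 21, 1, 1988, Zephyr, 30, Lee), (Bo, 21, 1, 1988, Zephyr, 30, Pat), (Bo, 21, 1, 1988, Zephyr, 30, Vic), (Bo, 38, 35, 2021, Omega, 15, Lee), (Bo, 38, 35, 2021, Omega, 15, Pat), (Bo, 38, 35, 2021, Omega, 15, Vic), (Bo, 38, 35, 2021, Omega, 26, Lee), (Bo, 38, 35, 2021, Omega, 26, Pat), (Bo, 38, 35, 2021, Omega, 26, Vic), (Bo, 38, 35, 2021, Zephyr, 30, Lee), (Bo, 38, 35, 2021, Zephyr, 30, Pat), (Bo, 38, 35, 2021, Zephyr, 30, Vic), (Sam, 33, 1, 2020, Atlas, 31, Jo), (Sam, 33, 1, 2020, Atlas, 31, Pat), (Sam, 33, 1, 2020, Beta, 29, Jo), (Sam, 33, 1, 2020, Beta, 29, Pat), (Sam, 33, 1, 2020, Beta, 30, Jo), (Sam, 33, 1, 2020, Beta, 30, Pat), (Sam, 33, 1, 2020, Gamma, 28, Jo), (Sam, 33, 1, 2020, Gamma, 28, Pat), (Sam, 33, 1, 2020, Helix, 28, Jo), (Sam, 33, 1, 2020, Helix, 28, Pat), (Sam, 33, 1, 2020, Lyra, 28, Jo), (Sam, 33, 1, 2020, Lyra, 28, Pat), (Xia, 12, 36, 1981, Orion, 15, Cal)}.
Filtering on year != 2021 leaves {(Bo, 21, 1, 1988, Omega, 15, Lee), (Bo, 21, 1, 1988, Omega, 15, Pat), (Bo, 21, 1, 1988, Omega, 15, Vic), (Bo, 21, 1, 1988, Omega, 26, Lee), (Bo, 21, 1, 1988, Omega, 26, Pat), (Bo, 21, 1, 1988, Omega, 26, Vic), (Bo, 21, 1, 1988, Zephyr, 30, Lee), (Bo, 21, 1, 1988, Zephyr, 30, Pat), (Bo, 21, 1, 1988, Zephyr, 30, Vic), (Sam, 33, 1, 2020, Atlas, 31, Jo), (Sam, 33, 1, 2020, Atlas, 31, Pat), (Sam, 33, 1, 2020, Beta, 29, Jo), (Sam, 33, 1, 2020, Beta, 29, Pat), (Sam, 33, 1, 2020, Beta, 30, Jo), (Sam, 33, 1, 2020, Beta, 30, Pat), (Sam, 33, 1, 2020, Gamma, 28, Jo), (Sam, 33, 1, 2020, Gamma, 28, Pat), (Sam, 33, 1, 2020, Helix, 28, Jo), (Sam, 33, 1, 2020, Helix, 28, Pat), (Sam, 33, 1, 2020, Lyra, 28, Jo), (Sam, 33, 1, 2020, Lyra, 28, Pat), (Xia, 12, 36, 1981, Orion, 15, Cal)}.
Filtering on aname != Cal leaves {(Bo, 21, 1, 1988, Omega, 15, Lee), (Bo, 21, 1, 1988, Omega, 15, Pat), (Bo, 21, 1, 1988, Omega, 15, Vic), (Bo, 21, 1, 1988, Omega, 26, Lee), (Bo, 21, 1, 1988, Omega, 26, Pat), (Bo, 21, 1, 1988, Omega, 26, Vic), (Bo, 21, 1, 1988, Zephyr, 30, Lee), (Bo, 21, 1, 1988, Zephyr, 30, Pat), (Bo, 21, 1, 1988, Zephyr, 30, Vic), (Sam, 33, 1, 2020, Atlas, 31, Jo), (Sam, 33, 1, 2020, Atlas, 31, Pat), (Sam, 33, 1, 2020, Beta, 29, Jo), (Sam, 33, 1, 2020, Beta, 29, Pat), (Sam, 33, 1, 2020, Beta, 30, Jo), (Sam, 33, 1, 2020, Beta, 30, Pat), (Sam, 33, 1, 2020, Gamma, 28, Jo), (Sam, 33, 1, 2020, Gamma, 28, Pat), (Sam, 33, 1, 2020, Helix, 28, Jo), (Sam, 33, 1, 2020, Helix, 28, Pat), (Sam, 33, 1, 2020, Lyra, 28, Jo), (Sam, 33, 1, 2020, Lyra, 28, Pat)}.
Filtering on aname != Pat leaves {(Bo, 21, 1, 1988, Omega, 15, Lee), (Bo, 21, 1, 1988, Omega, 15, Vic), (Bo, 21, 1, 1988, Omega, 26, Lee), (Bo, 21, 1, 1988, Omega, 26, Vic), (Bo, 21, 1, 1988, Zephyr, 30, Lee), (Bo, 21, 1, 1988, Zephyr, 30, Vic), (Sam, 33, 1, 2020, Atlas, 31, Jo), (Sam, 33, 1, 2020, Beta, 29, Jo), (Sam, 33, 1, 2020, Beta, 30, Jo), (Sam, 33, 1, 2020, Gamma, 28, Jo), (Sam, 33, 1, 2020, Helix, 28, Jo), (Sam, 33, 1, 2020, Lyra, 28, Jo)}.
Projecting to aname, sid (9 duplicate(s) eliminated): {(Jo, 33), (Lee, 21), (Vic, 21)}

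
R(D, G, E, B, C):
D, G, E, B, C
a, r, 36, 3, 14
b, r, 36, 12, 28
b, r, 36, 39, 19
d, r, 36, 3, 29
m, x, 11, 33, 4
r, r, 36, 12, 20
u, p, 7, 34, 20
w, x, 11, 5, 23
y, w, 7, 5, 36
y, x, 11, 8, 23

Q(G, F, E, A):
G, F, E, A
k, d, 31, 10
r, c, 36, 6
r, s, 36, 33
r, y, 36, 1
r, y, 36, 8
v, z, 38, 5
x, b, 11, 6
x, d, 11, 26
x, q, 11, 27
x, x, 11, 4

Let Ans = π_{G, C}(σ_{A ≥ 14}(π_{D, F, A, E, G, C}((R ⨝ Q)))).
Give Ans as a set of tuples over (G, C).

Joining R and Q on G, E yields {(a, r, 36, 3, 14, c, 6), (a, r, 36, 3, 14, s, 33), (a, r, 36, 3, 14, y, 1), (a, r, 36, 3, 14, y, 8), (b, r, 36, 12, 28, c, 6), (b, r, 36, 12, 28, s, 33), (b, r, 36, 12, 28, y, 1), (b, r, 36, 12, 28, y, 8), (b, r, 36, 39, 19, c, 6), (b, r, 36, 39, 19, s, 33), (b, r, 36, 39, 19, y, 1), (b, r, 36, 39, 19, y, 8), (d, r, 36, 3, 29, c, 6), (d, r, 36, 3, 29, s, 33), (d, r, 36, 3, 29, y, 1), (d, r, 36, 3, 29, y, 8), (m, x, 11, 33, 4, b, 6), (m, x, 11, 33, 4, d, 26), (m, x, 11, 33, 4, q, 27), (m, x, 11, 33, 4, x, 4), (r, r, 36, 12, 20, c, 6), (r, r, 36, 12, 20, s, 33), (r, r, 36, 12, 20, y, 1), (r, r, 36, 12, 20, y, 8), (w, x, 11, 5, 23, b, 6), (w, x, 11, 5, 23, d, 26), (w, x, 11, 5, 23, q, 27), (w, x, 11, 5, 23, x, 4), (y, x, 11, 8, 23, b, 6), (y, x, 11, 8, 23, d, 26), (y, x, 11, 8, 23, q, 27), (y, x, 11, 8, 23, x, 4)}.
Projecting to D, F, A, E, G, C: {(a, c, 6, 36, r, 14), (a, s, 33, 36, r, 14), (a, y, 1, 36, r, 14), (a, y, 8, 36, r, 14), (b, c, 6, 36, r, 19), (b, c, 6, 36, r, 28), (b, s, 33, 36, r, 19), (b, s, 33, 36, r, 28), (b, y, 1, 36, r, 19), (b, y, 1, 36, r, 28), (b, y, 8, 36, r, 19), (b, y, 8, 36, r, 28), (d, c, 6, 36, r, 29), (d, s, 33, 36, r, 29), (d, y, 1, 36, r, 29), (d, y, 8, 36, r, 29), (m, b, 6, 11, x, 4), (m, d, 26, 11, x, 4), (m, q, 27, 11, x, 4), (m, x, 4, 11, x, 4), (r, c, 6, 36, r, 20), (r, s, 33, 36, r, 20), (r, y, 1, 36, r, 20), (r, y, 8, 36, r, 20), (w, b, 6, 11, x, 23), (w, d, 26, 11, x, 23), (w, q, 27, 11, x, 23), (w, x, 4, 11, x, 23), (y, b, 6, 11, x, 23), (y, d, 26, 11, x, 23), (y, q, 27, 11, x, 23), (y, x, 4, 11, x, 23)}
σ[A ≥ 14]: keep tuples satisfying A ≥ 14 → {(a, s, 33, 36, r, 14), (b, s, 33, 36, r, 19), (b, s, 33, 36, r, 28), (d, s, 33, 36, r, 29), (m, d, 26, 11, x, 4), (m, q, 27, 11, x, 4), (r, s, 33, 36, r, 20), (w, d, 26, 11, x, 23), (w, q, 27, 11, x, 23), (y, d, 26, 11, x, 23), (y, q, 27, 11, x, 23)}
Projecting to G, C (4 duplicate(s) eliminated): {(r, 14), (r, 19), (r, 20), (r, 28), (r, 29), (x, 23), (x, 4)}

{(r, 14), (r, 19), (r, 20), (r, 28), (r, 29), (x, 23), (x, 4)}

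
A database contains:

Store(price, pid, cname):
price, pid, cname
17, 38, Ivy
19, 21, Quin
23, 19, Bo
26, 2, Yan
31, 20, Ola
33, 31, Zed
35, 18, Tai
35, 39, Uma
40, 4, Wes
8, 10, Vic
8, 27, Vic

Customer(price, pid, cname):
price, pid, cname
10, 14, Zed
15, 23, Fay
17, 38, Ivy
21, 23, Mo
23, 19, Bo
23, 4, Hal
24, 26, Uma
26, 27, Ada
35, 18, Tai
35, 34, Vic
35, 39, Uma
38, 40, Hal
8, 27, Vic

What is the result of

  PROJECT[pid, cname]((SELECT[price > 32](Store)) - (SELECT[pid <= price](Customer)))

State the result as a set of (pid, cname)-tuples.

Selection price > 32: {(33, 31, Zed), (35, 18, Tai), (35, 39, Uma), (40, 4, Wes)}
Selection pid <= price: {(23, 19, Bo), (23, 4, Hal), (35, 18, Tai), (35, 34, Vic)}
Difference: {(33, 31, Zed), (35, 18, Tai), (35, 39, Uma), (40, 4, Wes)} with {(23, 19, Bo), (23, 4, Hal), (35, 18, Tai), (35, 34, Vic)} → {(33, 31, Zed), (35, 39, Uma), (40, 4, Wes)}
Keep only column(s) pid, cname: {(31, Zed), (39, Uma), (4, Wes)}

{(31, Zed), (39, Uma), (4, Wes)}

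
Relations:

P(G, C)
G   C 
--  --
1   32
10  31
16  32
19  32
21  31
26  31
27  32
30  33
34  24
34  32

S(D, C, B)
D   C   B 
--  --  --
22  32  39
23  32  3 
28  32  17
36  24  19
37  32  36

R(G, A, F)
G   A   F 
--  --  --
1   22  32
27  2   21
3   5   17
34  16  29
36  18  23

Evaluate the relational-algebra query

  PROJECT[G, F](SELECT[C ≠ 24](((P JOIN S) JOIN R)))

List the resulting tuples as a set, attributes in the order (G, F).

{(1, 32), (27, 21), (34, 29)}

P ⋈ S (natural join on C): {(1, 32, 22, 39), (1, 32, 23, 3), (1, 32, 28, 17), (1, 32, 37, 36), (16, 32, 22, 39), (16, 32, 23, 3), (16, 32, 28, 17), (16, 32, 37, 36), (19, 32, 22, 39), (19, 32, 23, 3), (19, 32, 28, 17), (19, 32, 37, 36), (27, 32, 22, 39), (27, 32, 23, 3), (27, 32, 28, 17), (27, 32, 37, 36), (34, 24, 36, 19), (34, 32, 22, 39), (34, 32, 23, 3), (34, 32, 28, 17), (34, 32, 37, 36)}
(P JOIN S) ⋈ R (natural join on G): {(1, 32, 22, 39, 22, 32), (1, 32, 23, 3, 22, 32), (1, 32, 28, 17, 22, 32), (1, 32, 37, 36, 22, 32), (27, 32, 22, 39, 2, 21), (27, 32, 23, 3, 2, 21), (27, 32, 28, 17, 2, 21), (27, 32, 37, 36, 2, 21), (34, 24, 36, 19, 16, 29), (34, 32, 22, 39, 16, 29), (34, 32, 23, 3, 16, 29), (34, 32, 28, 17, 16, 29), (34, 32, 37, 36, 16, 29)}
Selection C ≠ 24: {(1, 32, 22, 39, 22, 32), (1, 32, 23, 3, 22, 32), (1, 32, 28, 17, 22, 32), (1, 32, 37, 36, 22, 32), (27, 32, 22, 39, 2, 21), (27, 32, 23, 3, 2, 21), (27, 32, 28, 17, 2, 21), (27, 32, 37, 36, 2, 21), (34, 32, 22, 39, 16, 29), (34, 32, 23, 3, 16, 29), (34, 32, 28, 17, 16, 29), (34, 32, 37, 36, 16, 29)}
Projecting to G, F (9 duplicate(s) eliminated): {(1, 32), (27, 21), (34, 29)}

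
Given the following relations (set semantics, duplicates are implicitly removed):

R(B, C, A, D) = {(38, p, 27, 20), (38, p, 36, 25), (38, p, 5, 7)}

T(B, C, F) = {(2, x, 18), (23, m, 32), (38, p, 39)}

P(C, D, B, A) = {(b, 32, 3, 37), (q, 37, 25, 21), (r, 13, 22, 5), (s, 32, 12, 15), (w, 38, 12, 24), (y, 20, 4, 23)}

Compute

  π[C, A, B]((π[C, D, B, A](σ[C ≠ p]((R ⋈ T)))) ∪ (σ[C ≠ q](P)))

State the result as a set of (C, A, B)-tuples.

R ⋈ T (natural join on B, C): {(38, p, 27, 20, 39), (38, p, 36, 25, 39), (38, p, 5, 7, 39)}
Apply σ_{C ≠ p}; surviving tuples: {}
Keep only column(s) C, D, B, A: {}
Apply σ_{C ≠ q}; surviving tuples: {(b, 32, 3, 37), (r, 13, 22, 5), (s, 32, 12, 15), (w, 38, 12, 24), (y, 20, 4, 23)}
Set union of the two operands is {(b, 32, 3, 37), (r, 13, 22, 5), (s, 32, 12, 15), (w, 38, 12, 24), (y, 20, 4, 23)}.
Keep only column(s) C, A, B: {(b, 37, 3), (r, 5, 22), (s, 15, 12), (w, 24, 12), (y, 23, 4)}

{(b, 37, 3), (r, 5, 22), (s, 15, 12), (w, 24, 12), (y, 23, 4)}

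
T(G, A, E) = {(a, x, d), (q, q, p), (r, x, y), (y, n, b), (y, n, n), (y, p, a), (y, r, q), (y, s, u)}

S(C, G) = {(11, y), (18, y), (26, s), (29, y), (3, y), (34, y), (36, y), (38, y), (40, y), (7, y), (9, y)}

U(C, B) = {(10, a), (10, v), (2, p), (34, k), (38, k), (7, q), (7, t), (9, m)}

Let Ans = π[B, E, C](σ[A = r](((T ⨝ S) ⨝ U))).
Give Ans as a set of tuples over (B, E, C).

{(k, q, 34), (k, q, 38), (m, q, 9), (q, q, 7), (t, q, 7)}

T ⋈ S (natural join on G): {(y, n, b, 11), (y, n, b, 18), (y, n, b, 29), (y, n, b, 3), (y, n, b, 34), (y, n, b, 36), (y, n, b, 38), (y, n, b, 40), (y, n, b, 7), (y, n, b, 9), (y, n, n, 11), (y, n, n, 18), (y, n, n, 29), (y, n, n, 3), (y, n, n, 34), (y, n, n, 36), (y, n, n, 38), (y, n, n, 40), (y, n, n, 7), (y, n, n, 9), (y, p, a, 11), (y, p, a, 18), (y, p, a, 29), (y, p, a, 3), (y, p, a, 34), (y, p, a, 36), (y, p, a, 38), (y, p, a, 40), (y, p, a, 7), (y, p, a, 9), (y, r, q, 11), (y, r, q, 18), (y, r, q, 29), (y, r, q, 3), (y, r, q, 34), (y, r, q, 36), (y, r, q, 38), (y, r, q, 40), (y, r, q, 7), (y, r, q, 9), (y, s, u, 11), (y, s, u, 18), (y, s, u, 29), (y, s, u, 3), (y, s, u, 34), (y, s, u, 36), (y, s, u, 38), (y, s, u, 40), (y, s, u, 7), (y, s, u, 9)}
(T ⨝ S) ⋈ U (natural join on C): {(y, n, b, 34, k), (y, n, b, 38, k), (y, n, b, 7, q), (y, n, b, 7, t), (y, n, b, 9, m), (y, n, n, 34, k), (y, n, n, 38, k), (y, n, n, 7, q), (y, n, n, 7, t), (y, n, n, 9, m), (y, p, a, 34, k), (y, p, a, 38, k), (y, p, a, 7, q), (y, p, a, 7, t), (y, p, a, 9, m), (y, r, q, 34, k), (y, r, q, 38, k), (y, r, q, 7, q), (y, r, q, 7, t), (y, r, q, 9, m), (y, s, u, 34, k), (y, s, u, 38, k), (y, s, u, 7, q), (y, s, u, 7, t), (y, s, u, 9, m)}
Filtering on A = r leaves {(y, r, q, 34, k), (y, r, q, 38, k), (y, r, q, 7, q), (y, r, q, 7, t), (y, r, q, 9, m)}.
π_{B, E, C} gives {(k, q, 34), (k, q, 38), (m, q, 9), (q, q, 7), (t, q, 7)}.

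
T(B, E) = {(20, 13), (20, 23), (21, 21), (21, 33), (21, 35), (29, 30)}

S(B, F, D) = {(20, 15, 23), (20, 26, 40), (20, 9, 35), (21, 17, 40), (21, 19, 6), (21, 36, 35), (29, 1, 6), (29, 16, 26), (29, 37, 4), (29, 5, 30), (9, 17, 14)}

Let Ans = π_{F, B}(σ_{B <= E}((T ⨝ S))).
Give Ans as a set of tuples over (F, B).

{(1, 29), (15, 20), (16, 29), (17, 21), (19, 21), (26, 20), (36, 21), (37, 29), (5, 29), (9, 20)}

Joining T and S on B yields {(20, 13, 15, 23), (20, 13, 26, 40), (20, 13, 9, 35), (20, 23, 15, 23), (20, 23, 26, 40), (20, 23, 9, 35), (21, 21, 17, 40), (21, 21, 19, 6), (21, 21, 36, 35), (21, 33, 17, 40), (21, 33, 19, 6), (21, 33, 36, 35), (21, 35, 17, 40), (21, 35, 19, 6), (21, 35, 36, 35), (29, 30, 1, 6), (29, 30, 16, 26), (29, 30, 37, 4), (29, 30, 5, 30)}.
Selection B <= E: {(20, 23, 15, 23), (20, 23, 26, 40), (20, 23, 9, 35), (21, 21, 17, 40), (21, 21, 19, 6), (21, 21, 36, 35), (21, 33, 17, 40), (21, 33, 19, 6), (21, 33, 36, 35), (21, 35, 17, 40), (21, 35, 19, 6), (21, 35, 36, 35), (29, 30, 1, 6), (29, 30, 16, 26), (29, 30, 37, 4), (29, 30, 5, 30)}
Keep only column(s) F, B (6 duplicate(s) eliminated): {(1, 29), (15, 20), (16, 29), (17, 21), (19, 21), (26, 20), (36, 21), (37, 29), (5, 29), (9, 20)}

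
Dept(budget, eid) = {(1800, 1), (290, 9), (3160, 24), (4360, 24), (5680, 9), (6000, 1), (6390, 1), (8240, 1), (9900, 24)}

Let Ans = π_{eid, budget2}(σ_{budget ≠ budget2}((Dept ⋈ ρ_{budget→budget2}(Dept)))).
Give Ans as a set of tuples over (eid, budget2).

{(1, 1800), (1, 6000), (1, 6390), (1, 8240), (24, 3160), (24, 4360), (24, 9900), (9, 290), (9, 5680)}

ρ[budget→budget2]: schema becomes (budget2, eid); tuples unchanged.
Dept ⋈ ρ_{budget→budget2}(Dept) (natural join on eid): {(1800, 1, 1800), (1800, 1, 6000), (1800, 1, 6390), (1800, 1, 8240), (290, 9, 290), (290, 9, 5680), (3160, 24, 3160), (3160, 24, 4360), (3160, 24, 9900), (4360, 24, 3160), (4360, 24, 4360), (4360, 24, 9900), (5680, 9, 290), (5680, 9, 5680), (6000, 1, 1800), (6000, 1, 6000), (6000, 1, 6390), (6000, 1, 8240), (6390, 1, 1800), (6390, 1, 6000), (6390, 1, 6390), (6390, 1, 8240), (8240, 1, 1800), (8240, 1, 6000), (8240, 1, 6390), (8240, 1, 8240), (9900, 24, 3160), (9900, 24, 4360), (9900, 24, 9900)}
Apply σ_{budget ≠ budget2}; surviving tuples: {(1800, 1, 6000), (1800, 1, 6390), (1800, 1, 8240), (290, 9, 5680), (3160, 24, 4360), (3160, 24, 9900), (4360, 24, 3160), (4360, 24, 9900), (5680, 9, 290), (6000, 1, 1800), (6000, 1, 6390), (6000, 1, 8240), (6390, 1, 1800), (6390, 1, 6000), (6390, 1, 8240), (8240, 1, 1800), (8240, 1, 6000), (8240, 1, 6390), (9900, 24, 3160), (9900, 24, 4360)}
Projecting to eid, budget2 (11 duplicate(s) eliminated): {(1, 1800), (1, 6000), (1, 6390), (1, 8240), (24, 3160), (24, 4360), (24, 9900), (9, 290), (9, 5680)}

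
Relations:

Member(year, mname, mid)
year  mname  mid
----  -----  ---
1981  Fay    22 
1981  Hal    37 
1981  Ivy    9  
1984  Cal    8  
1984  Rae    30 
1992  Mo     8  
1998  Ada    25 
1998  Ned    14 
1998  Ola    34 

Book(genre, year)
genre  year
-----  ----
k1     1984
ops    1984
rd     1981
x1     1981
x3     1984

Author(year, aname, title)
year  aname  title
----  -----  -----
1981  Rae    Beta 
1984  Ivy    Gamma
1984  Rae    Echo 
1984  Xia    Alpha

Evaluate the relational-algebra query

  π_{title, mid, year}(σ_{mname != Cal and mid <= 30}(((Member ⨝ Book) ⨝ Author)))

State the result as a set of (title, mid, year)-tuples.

Joining Member and Book on year yields {(1981, Fay, 22, rd), (1981, Fay, 22, x1), (1981, Hal, 37, rd), (1981, Hal, 37, x1), (1981, Ivy, 9, rd), (1981, Ivy, 9, x1), (1984, Cal, 8, k1), (1984, Cal, 8, ops), (1984, Cal, 8, x3), (1984, Rae, 30, k1), (1984, Rae, 30, ops), (1984, Rae, 30, x3)}.
Joining (Member ⨝ Book) and Author on year yields {(1981, Fay, 22, rd, Rae, Beta), (1981, Fay, 22, x1, Rae, Beta), (1981, Hal, 37, rd, Rae, Beta), (1981, Hal, 37, x1, Rae, Beta), (1981, Ivy, 9, rd, Rae, Beta), (1981, Ivy, 9, x1, Rae, Beta), (1984, Cal, 8, k1, Ivy, Gamma), (1984, Cal, 8, k1, Rae, Echo), (1984, Cal, 8, k1, Xia, Alpha), (1984, Cal, 8, ops, Ivy, Gamma), (1984, Cal, 8, ops, Rae, Echo), (1984, Cal, 8, ops, Xia, Alpha), (1984, Cal, 8, x3, Ivy, Gamma), (1984, Cal, 8, x3, Rae, Echo), (1984, Cal, 8, x3, Xia, Alpha), (1984, Rae, 30, k1, Ivy, Gamma), (1984, Rae, 30, k1, Rae, Echo), (1984, Rae, 30, k1, Xia, Alpha), (1984, Rae, 30, ops, Ivy, Gamma), (1984, Rae, 30, ops, Rae, Echo), (1984, Rae, 30, ops, Xia, Alpha), (1984, Rae, 30, x3, Ivy, Gamma), (1984, Rae, 30, x3, Rae, Echo), (1984, Rae, 30, x3, Xia, Alpha)}.
Filtering on mname != Cal and mid <= 30 leaves {(1981, Fay, 22, rd, Rae, Beta), (1981, Fay, 22, x1, Rae, Beta), (1981, Ivy, 9, rd, Rae, Beta), (1981, Ivy, 9, x1, Rae, Beta), (1984, Rae, 30, k1, Ivy, Gamma), (1984, Rae, 30, k1, Rae, Echo), (1984, Rae, 30, k1, Xia, Alpha), (1984, Rae, 30, ops, Ivy, Gamma), (1984, Rae, 30, ops, Rae, Echo), (1984, Rae, 30, ops, Xia, Alpha), (1984, Rae, 30, x3, Ivy, Gamma), (1984, Rae, 30, x3, Rae, Echo), (1984, Rae, 30, x3, Xia, Alpha)}.
π[title, mid, year]: project onto (title, mid, year) (8 duplicate(s) eliminated) → {(Alpha, 30, 1984), (Beta, 22, 1981), (Beta, 9, 1981), (Echo, 30, 1984), (Gamma, 30, 1984)}

{(Alpha, 30, 1984), (Beta, 22, 1981), (Beta, 9, 1981), (Echo, 30, 1984), (Gamma, 30, 1984)}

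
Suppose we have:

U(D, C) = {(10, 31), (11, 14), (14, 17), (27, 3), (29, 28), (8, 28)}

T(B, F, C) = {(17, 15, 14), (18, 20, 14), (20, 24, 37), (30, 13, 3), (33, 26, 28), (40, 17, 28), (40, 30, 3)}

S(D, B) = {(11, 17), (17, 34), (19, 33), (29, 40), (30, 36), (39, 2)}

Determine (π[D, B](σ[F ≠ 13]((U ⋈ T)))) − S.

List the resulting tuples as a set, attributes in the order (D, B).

{(11, 18), (27, 40), (29, 33), (8, 33), (8, 40)}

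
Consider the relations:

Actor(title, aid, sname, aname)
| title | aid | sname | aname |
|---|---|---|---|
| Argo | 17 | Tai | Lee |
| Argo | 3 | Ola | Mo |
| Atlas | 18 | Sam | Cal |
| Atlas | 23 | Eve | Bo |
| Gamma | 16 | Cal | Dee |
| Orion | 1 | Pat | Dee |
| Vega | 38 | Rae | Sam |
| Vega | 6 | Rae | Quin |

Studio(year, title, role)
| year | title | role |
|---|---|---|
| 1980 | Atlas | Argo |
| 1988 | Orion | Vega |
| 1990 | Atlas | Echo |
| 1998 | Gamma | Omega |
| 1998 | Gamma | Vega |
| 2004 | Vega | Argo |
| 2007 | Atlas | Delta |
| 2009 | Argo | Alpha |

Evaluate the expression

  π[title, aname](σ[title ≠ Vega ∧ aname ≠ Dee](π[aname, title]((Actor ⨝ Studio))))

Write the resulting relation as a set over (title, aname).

{(Argo, Lee), (Argo, Mo), (Atlas, Bo), (Atlas, Cal)}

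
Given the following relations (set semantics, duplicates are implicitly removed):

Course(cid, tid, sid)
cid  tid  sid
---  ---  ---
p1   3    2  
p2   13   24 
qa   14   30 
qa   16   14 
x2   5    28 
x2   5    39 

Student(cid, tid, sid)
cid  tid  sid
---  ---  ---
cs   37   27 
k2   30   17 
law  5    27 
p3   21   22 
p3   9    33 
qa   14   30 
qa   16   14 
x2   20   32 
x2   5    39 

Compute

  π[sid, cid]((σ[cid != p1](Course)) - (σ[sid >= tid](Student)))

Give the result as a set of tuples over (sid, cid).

{(14, qa), (24, p2), (28, x2)}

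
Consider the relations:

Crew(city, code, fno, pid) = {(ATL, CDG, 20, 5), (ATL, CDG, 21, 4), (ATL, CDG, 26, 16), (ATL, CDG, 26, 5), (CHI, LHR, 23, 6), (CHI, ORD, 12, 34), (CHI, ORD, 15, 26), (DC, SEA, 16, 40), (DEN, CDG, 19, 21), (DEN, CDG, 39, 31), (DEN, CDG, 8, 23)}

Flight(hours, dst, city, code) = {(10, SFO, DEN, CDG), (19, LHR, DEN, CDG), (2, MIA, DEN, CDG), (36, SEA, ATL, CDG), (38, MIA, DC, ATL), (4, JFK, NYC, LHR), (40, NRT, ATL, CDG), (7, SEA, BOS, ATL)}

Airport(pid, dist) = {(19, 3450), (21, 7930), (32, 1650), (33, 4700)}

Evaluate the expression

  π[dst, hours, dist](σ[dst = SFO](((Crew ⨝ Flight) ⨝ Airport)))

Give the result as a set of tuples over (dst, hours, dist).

Natural join on city, code: {(ATL, CDG, 20, 5, 36, SEA), (ATL, CDG, 20, 5, 40, NRT), (ATL, CDG, 21, 4, 36, SEA), (ATL, CDG, 21, 4, 40, NRT), (ATL, CDG, 26, 16, 36, SEA), (ATL, CDG, 26, 16, 40, NRT), (ATL, CDG, 26, 5, 36, SEA), (ATL, CDG, 26, 5, 40, NRT), (DEN, CDG, 19, 21, 10, SFO), (DEN, CDG, 19, 21, 19, LHR), (DEN, CDG, 19, 21, 2, MIA), (DEN, CDG, 39, 31, 10, SFO), (DEN, CDG, 39, 31, 19, LHR), (DEN, CDG, 39, 31, 2, MIA), (DEN, CDG, 8, 23, 10, SFO), (DEN, CDG, 8, 23, 19, LHR), (DEN, CDG, 8, 23, 2, MIA)}
Natural join on pid: {(DEN, CDG, 19, 21, 10, SFO, 7930), (DEN, CDG, 19, 21, 19, LHR, 7930), (DEN, CDG, 19, 21, 2, MIA, 7930)}
Selection dst = SFO: {(DEN, CDG, 19, 21, 10, SFO, 7930)}
Projecting to dst, hours, dist: {(SFO, 10, 7930)}

{(SFO, 10, 7930)}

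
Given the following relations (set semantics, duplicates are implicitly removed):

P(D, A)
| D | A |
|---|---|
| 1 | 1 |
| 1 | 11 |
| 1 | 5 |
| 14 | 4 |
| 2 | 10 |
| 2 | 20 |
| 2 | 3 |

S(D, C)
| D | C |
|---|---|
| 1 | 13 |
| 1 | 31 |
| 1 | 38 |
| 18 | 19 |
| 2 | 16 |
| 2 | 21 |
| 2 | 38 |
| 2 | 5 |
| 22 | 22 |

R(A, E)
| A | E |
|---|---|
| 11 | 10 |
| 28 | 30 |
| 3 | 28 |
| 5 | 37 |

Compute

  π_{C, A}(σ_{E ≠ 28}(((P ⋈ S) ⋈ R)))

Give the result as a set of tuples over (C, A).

{(13, 11), (13, 5), (31, 11), (31, 5), (38, 11), (38, 5)}

Joining P and S on D yields {(1, 1, 13), (1, 1, 31), (1, 1, 38), (1, 11, 13), (1, 11, 31), (1, 11, 38), (1, 5, 13), (1, 5, 31), (1, 5, 38), (2, 10, 16), (2, 10, 21), (2, 10, 38), (2, 10, 5), (2, 20, 16), (2, 20, 21), (2, 20, 38), (2, 20, 5), (2, 3, 16), (2, 3, 21), (2, 3, 38), (2, 3, 5)}.
Joining (P ⋈ S) and R on A yields {(1, 11, 13, 10), (1, 11, 31, 10), (1, 11, 38, 10), (1, 5, 13, 37), (1, 5, 31, 37), (1, 5, 38, 37), (2, 3, 16, 28), (2, 3, 21, 28), (2, 3, 38, 28), (2, 3, 5, 28)}.
Apply σ_{E ≠ 28}; surviving tuples: {(1, 11, 13, 10), (1, 11, 31, 10), (1, 11, 38, 10), (1, 5, 13, 37), (1, 5, 31, 37), (1, 5, 38, 37)}
π[C, A]: project onto (C, A) → {(13, 11), (13, 5), (31, 11), (31, 5), (38, 11), (38, 5)}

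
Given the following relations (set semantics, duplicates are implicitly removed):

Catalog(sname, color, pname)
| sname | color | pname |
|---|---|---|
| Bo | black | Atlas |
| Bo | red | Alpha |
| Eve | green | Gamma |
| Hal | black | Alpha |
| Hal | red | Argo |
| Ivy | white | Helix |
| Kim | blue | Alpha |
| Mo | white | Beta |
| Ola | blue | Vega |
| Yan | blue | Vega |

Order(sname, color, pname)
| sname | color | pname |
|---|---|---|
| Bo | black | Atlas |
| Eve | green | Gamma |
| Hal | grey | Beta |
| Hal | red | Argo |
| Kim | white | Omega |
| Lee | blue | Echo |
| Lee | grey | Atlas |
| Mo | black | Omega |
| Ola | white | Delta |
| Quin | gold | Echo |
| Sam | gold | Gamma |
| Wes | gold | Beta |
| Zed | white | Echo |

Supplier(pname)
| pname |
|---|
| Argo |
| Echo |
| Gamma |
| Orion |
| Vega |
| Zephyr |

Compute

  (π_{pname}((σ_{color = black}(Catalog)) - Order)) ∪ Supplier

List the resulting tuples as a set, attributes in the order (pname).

Filtering on color = black leaves {(Bo, black, Atlas), (Hal, black, Alpha)}.
Taking the difference: {(Hal, black, Alpha)}
Projecting to pname: {Alpha}
Taking the union: {Alpha, Argo, Echo, Gamma, Orion, Vega, Zephyr}

{Alpha, Argo, Echo, Gamma, Orion, Vega, Zephyr}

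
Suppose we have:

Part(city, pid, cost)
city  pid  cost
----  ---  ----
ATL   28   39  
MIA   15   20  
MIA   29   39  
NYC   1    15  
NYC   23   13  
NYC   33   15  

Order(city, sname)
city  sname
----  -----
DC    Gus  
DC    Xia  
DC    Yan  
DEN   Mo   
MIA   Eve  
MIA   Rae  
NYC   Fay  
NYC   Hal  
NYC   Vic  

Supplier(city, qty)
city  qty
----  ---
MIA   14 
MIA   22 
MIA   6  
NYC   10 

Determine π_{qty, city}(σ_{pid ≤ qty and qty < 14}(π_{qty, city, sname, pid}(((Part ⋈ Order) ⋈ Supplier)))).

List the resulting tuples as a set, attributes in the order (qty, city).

{(10, NYC)}

Joining Part and Order on city yields {(MIA, 15, 20, Eve), (MIA, 15, 20, Rae), (MIA, 29, 39, Eve), (MIA, 29, 39, Rae), (NYC, 1, 15, Fay), (NYC, 1, 15, Hal), (NYC, 1, 15, Vic), (NYC, 23, 13, Fay), (NYC, 23, 13, Hal), (NYC, 23, 13, Vic), (NYC, 33, 15, Fay), (NYC, 33, 15, Hal), (NYC, 33, 15, Vic)}.
Joining (Part ⋈ Order) and Supplier on city yields {(MIA, 15, 20, Eve, 14), (MIA, 15, 20, Eve, 22), (MIA, 15, 20, Eve, 6), (MIA, 15, 20, Rae, 14), (MIA, 15, 20, Rae, 22), (MIA, 15, 20, Rae, 6), (MIA, 29, 39, Eve, 14), (MIA, 29, 39, Eve, 22), (MIA, 29, 39, Eve, 6), (MIA, 29, 39, Rae, 14), (MIA, 29, 39, Rae, 22), (MIA, 29, 39, Rae, 6), (NYC, 1, 15, Fay, 10), (NYC, 1, 15, Hal, 10), (NYC, 1, 15, Vic, 10), (NYC, 23, 13, Fay, 10), (NYC, 23, 13, Hal, 10), (NYC, 23, 13, Vic, 10), (NYC, 33, 15, Fay, 10), (NYC, 33, 15, Hal, 10), (NYC, 33, 15, Vic, 10)}.
π_{qty, city, sname, pid} gives {(10, NYC, Fay, 1), (10, NYC, Fay, 23), (10, NYC, Fay, 33), (10, NYC, Hal, 1), (10, NYC, Hal, 23), (10, NYC, Hal, 33), (10, NYC, Vic, 1), (10, NYC, Vic, 23), (10, NYC, Vic, 33), (14, MIA, Eve, 15), (14, MIA, Eve, 29), (14, MIA, Rae, 15), (14, MIA, Rae, 29), (22, MIA, Eve, 15), (22, MIA, Eve, 29), (22, MIA, Rae, 15), (22, MIA, Rae, 29), (6, MIA, Eve, 15), (6, MIA, Eve, 29), (6, MIA, Rae, 15), (6, MIA, Rae, 29)}.
Selection pid ≤ qty and qty < 14: {(10, NYC, Fay, 1), (10, NYC, Hal, 1), (10, NYC, Vic, 1)}
π_{qty, city} gives {(10, NYC)} (2 duplicate(s) eliminated).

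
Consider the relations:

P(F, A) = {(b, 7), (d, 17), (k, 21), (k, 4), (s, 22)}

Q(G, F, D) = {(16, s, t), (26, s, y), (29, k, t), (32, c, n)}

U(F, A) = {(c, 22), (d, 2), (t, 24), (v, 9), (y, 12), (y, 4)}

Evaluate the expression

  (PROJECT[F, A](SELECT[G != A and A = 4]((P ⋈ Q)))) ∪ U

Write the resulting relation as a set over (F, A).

Joining P and Q on F yields {(k, 21, 29, t), (k, 4, 29, t), (s, 22, 16, t), (s, 22, 26, y)}.
Apply σ_{G != A and A = 4}; surviving tuples: {(k, 4, 29, t)}
Projecting to F, A: {(k, 4)}
Taking the union: {(c, 22), (d, 2), (k, 4), (t, 24), (v, 9), (y, 12), (y, 4)}

{(c, 22), (d, 2), (k, 4), (t, 24), (v, 9), (y, 12), (y, 4)}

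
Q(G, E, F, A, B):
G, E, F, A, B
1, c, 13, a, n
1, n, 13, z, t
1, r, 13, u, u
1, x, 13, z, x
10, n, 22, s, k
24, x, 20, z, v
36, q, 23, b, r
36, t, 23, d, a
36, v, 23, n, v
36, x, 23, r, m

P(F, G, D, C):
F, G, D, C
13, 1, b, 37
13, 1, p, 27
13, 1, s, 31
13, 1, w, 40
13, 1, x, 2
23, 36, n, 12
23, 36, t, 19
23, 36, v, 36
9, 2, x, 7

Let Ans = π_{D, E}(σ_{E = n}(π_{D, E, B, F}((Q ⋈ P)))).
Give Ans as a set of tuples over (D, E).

{(b, n), (p, n), (s, n), (w, n), (x, n)}

Natural join on G, F: {(1, c, 13, a, n, b, 37), (1, c, 13, a, n, p, 27), (1, c, 13, a, n, s, 31), (1, c, 13, a, n, w, 40), (1, c, 13, a, n, x, 2), (1, n, 13, z, t, b, 37), (1, n, 13, z, t, p, 27), (1, n, 13, z, t, s, 31), (1, n, 13, z, t, w, 40), (1, n, 13, z, t, x, 2), (1, r, 13, u, u, b, 37), (1, r, 13, u, u, p, 27), (1, r, 13, u, u, s, 31), (1, r, 13, u, u, w, 40), (1, r, 13, u, u, x, 2), (1, x, 13, z, x, b, 37), (1, x, 13, z, x, p, 27), (1, x, 13, z, x, s, 31), (1, x, 13, z, x, w, 40), (1, x, 13, z, x, x, 2), (36, q, 23, b, r, n, 12), (36, q, 23, b, r, t, 19), (36, q, 23, b, r, v, 36), (36, t, 23, d, a, n, 12), (36, t, 23, d, a, t, 19), (36, t, 23, d, a, v, 36), (36, v, 23, n, v, n, 12), (36, v, 23, n, v, t, 19), (36, v, 23, n, v, v, 36), (36, x, 23, r, m, n, 12), (36, x, 23, r, m, t, 19), (36, x, 23, r, m, v, 36)}
π[D, E, B, F]: project onto (D, E, B, F) → {(b, c, n, 13), (b, n, t, 13), (b, r, u, 13), (b, x, x, 13), (n, q, r, 23), (n, t, a, 23), (n, v, v, 23), (n, x, m, 23), (p, c, n, 13), (p, n, t, 13), (p, r, u, 13), (p, x, x, 13), (s, c, n, 13), (s, n, t, 13), (s, r, u, 13), (s, x, x, 13), (t, q, r, 23), (t, t, a, 23), (t, v, v, 23), (t, x, m, 23), (v, q, r, 23), (v, t, a, 23), (v, v, v, 23), (v, x, m, 23), (w, c, n, 13), (w, n, t, 13), (w, r, u, 13), (w, x, x, 13), (x, c, n, 13), (x, n, t, 13), (x, r, u, 13), (x, x, x, 13)}
σ[E = n]: keep tuples satisfying E = n → {(b, n, t, 13), (p, n, t, 13), (s, n, t, 13), (w, n, t, 13), (x, n, t, 13)}
π[D, E]: project onto (D, E) → {(b, n), (p, n), (s, n), (w, n), (x, n)}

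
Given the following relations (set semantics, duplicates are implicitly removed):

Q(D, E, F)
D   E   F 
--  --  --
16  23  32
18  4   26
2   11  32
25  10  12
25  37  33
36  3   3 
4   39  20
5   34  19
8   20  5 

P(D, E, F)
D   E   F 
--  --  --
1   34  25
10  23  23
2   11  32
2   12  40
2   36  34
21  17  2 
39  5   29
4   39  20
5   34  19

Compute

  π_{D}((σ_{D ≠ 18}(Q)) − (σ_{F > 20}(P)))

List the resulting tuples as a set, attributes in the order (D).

{16, 25, 36, 4, 5, 8}

Filtering on D ≠ 18 leaves {(16, 23, 32), (2, 11, 32), (25, 10, 12), (25, 37, 33), (36, 3, 3), (4, 39, 20), (5, 34, 19), (8, 20, 5)}.
Filtering on F > 20 leaves {(1, 34, 25), (10, 23, 23), (2, 11, 32), (2, 12, 40), (2, 36, 34), (39, 5, 29)}.
Difference: {(16, 23, 32), (2, 11, 32), (25, 10, 12), (25, 37, 33), (36, 3, 3), (4, 39, 20), (5, 34, 19), (8, 20, 5)} with {(1, 34, 25), (10, 23, 23), (2, 11, 32), (2, 12, 40), (2, 36, 34), (39, 5, 29)} → {(16, 23, 32), (25, 10, 12), (25, 37, 33), (36, 3, 3), (4, 39, 20), (5, 34, 19), (8, 20, 5)}
π_{D} gives {16, 25, 36, 4, 5, 8} (1 duplicate(s) eliminated).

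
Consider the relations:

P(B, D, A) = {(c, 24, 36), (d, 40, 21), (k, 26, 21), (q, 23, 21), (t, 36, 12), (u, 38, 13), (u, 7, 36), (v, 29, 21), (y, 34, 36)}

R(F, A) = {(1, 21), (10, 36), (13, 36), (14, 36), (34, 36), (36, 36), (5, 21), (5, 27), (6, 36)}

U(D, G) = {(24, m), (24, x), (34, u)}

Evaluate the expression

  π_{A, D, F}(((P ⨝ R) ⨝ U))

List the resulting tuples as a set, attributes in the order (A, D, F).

{(36, 24, 10), (36, 24, 13), (36, 24, 14), (36, 24, 34), (36, 24, 36), (36, 24, 6), (36, 34, 10), (36, 34, 13), (36, 34, 14), (36, 34, 34), (36, 34, 36), (36, 34, 6)}

P ⋈ R (natural join on A): {(c, 24, 36, 10), (c, 24, 36, 13), (c, 24, 36, 14), (c, 24, 36, 34), (c, 24, 36, 36), (c, 24, 36, 6), (d, 40, 21, 1), (d, 40, 21, 5), (k, 26, 21, 1), (k, 26, 21, 5), (q, 23, 21, 1), (q, 23, 21, 5), (u, 7, 36, 10), (u, 7, 36, 13), (u, 7, 36, 14), (u, 7, 36, 34), (u, 7, 36, 36), (u, 7, 36, 6), (v, 29, 21, 1), (v, 29, 21, 5), (y, 34, 36, 10), (y, 34, 36, 13), (y, 34, 36, 14), (y, 34, 36, 34), (y, 34, 36, 36), (y, 34, 36, 6)}
(P ⨝ R) ⋈ U (natural join on D): {(c, 24, 36, 10, m), (c, 24, 36, 10, x), (c, 24, 36, 13, m), (c, 24, 36, 13, x), (c, 24, 36, 14, m), (c, 24, 36, 14, x), (c, 24, 36, 34, m), (c, 24, 36, 34, x), (c, 24, 36, 36, m), (c, 24, 36, 36, x), (c, 24, 36, 6, m), (c, 24, 36, 6, x), (y, 34, 36, 10, u), (y, 34, 36, 13, u), (y, 34, 36, 14, u), (y, 34, 36, 34, u), (y, 34, 36, 36, u), (y, 34, 36, 6, u)}
π_{A, D, F} gives {(36, 24, 10), (36, 24, 13), (36, 24, 14), (36, 24, 34), (36, 24, 36), (36, 24, 6), (36, 34, 10), (36, 34, 13), (36, 34, 14), (36, 34, 34), (36, 34, 36), (36, 34, 6)} (6 duplicate(s) eliminated).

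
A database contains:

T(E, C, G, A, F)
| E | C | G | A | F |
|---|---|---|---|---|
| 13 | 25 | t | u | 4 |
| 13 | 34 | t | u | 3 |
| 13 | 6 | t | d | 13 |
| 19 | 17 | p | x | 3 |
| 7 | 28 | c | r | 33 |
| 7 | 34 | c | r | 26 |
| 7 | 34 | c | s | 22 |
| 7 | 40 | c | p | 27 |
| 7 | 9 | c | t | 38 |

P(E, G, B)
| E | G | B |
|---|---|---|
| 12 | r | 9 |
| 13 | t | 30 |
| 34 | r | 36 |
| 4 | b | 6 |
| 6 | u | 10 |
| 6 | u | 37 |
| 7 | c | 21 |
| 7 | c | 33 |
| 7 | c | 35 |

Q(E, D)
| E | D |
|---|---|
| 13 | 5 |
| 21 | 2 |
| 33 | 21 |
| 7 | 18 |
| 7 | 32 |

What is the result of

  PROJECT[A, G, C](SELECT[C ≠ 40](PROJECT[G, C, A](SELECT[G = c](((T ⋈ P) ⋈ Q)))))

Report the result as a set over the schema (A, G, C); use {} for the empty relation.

{(r, c, 28), (r, c, 34), (s, c, 34), (t, c, 9)}

Natural join on E, G: {(13, 25, t, u, 4, 30), (13, 34, t, u, 3, 30), (13, 6, t, d, 13, 30), (7, 28, c, r, 33, 21), (7, 28, c, r, 33, 33), (7, 28, c, r, 33, 35), (7, 34, c, r, 26, 21), (7, 34, c, r, 26, 33), (7, 34, c, r, 26, 35), (7, 34, c, s, 22, 21), (7, 34, c, s, 22, 33), (7, 34, c, s, 22, 35), (7, 40, c, p, 27, 21), (7, 40, c, p, 27, 33), (7, 40, c, p, 27, 35), (7, 9, c, t, 38, 21), (7, 9, c, t, 38, 33), (7, 9, c, t, 38, 35)}
Natural join on E: {(13, 25, t, u, 4, 30, 5), (13, 34, t, u, 3, 30, 5), (13, 6, t, d, 13, 30, 5), (7, 28, c, r, 33, 21, 18), (7, 28, c, r, 33, 21, 32), (7, 28, c, r, 33, 33, 18), (7, 28, c, r, 33, 33, 32), (7, 28, c, r, 33, 35, 18), (7, 28, c, r, 33, 35, 32), (7, 34, c, r, 26, 21, 18), (7, 34, c, r, 26, 21, 32), (7, 34, c, r, 26, 33, 18), (7, 34, c, r, 26, 33, 32), (7, 34, c, r, 26, 35, 18), (7, 34, c, r, 26, 35, 32), (7, 34, c, s, 22, 21, 18), (7, 34, c, s, 22, 21, 32), (7, 34, c, s, 22, 33, 18), (7, 34, c, s, 22, 33, 32), (7, 34, c, s, 22, 35, 18), (7, 34, c, s, 22, 35, 32), (7, 40, c, p, 27, 21, 18), (7, 40, c, p, 27, 21, 32), (7, 40, c, p, 27, 33, 18), (7, 40, c, p, 27, 33, 32), (7, 40, c, p, 27, 35, 18), (7, 40, c, p, 27, 35, 32), (7, 9, c, t, 38, 21, 18), (7, 9, c, t, 38, 21, 32), (7, 9, c, t, 38, 33, 18), (7, 9, c, t, 38, 33, 32), (7, 9, c, t, 38, 35, 18), (7, 9, c, t, 38, 35, 32)}
Selection G = c: {(7, 28, c, r, 33, 21, 18), (7, 28, c, r, 33, 21, 32), (7, 28, c, r, 33, 33, 18), (7, 28, c, r, 33, 33, 32), (7, 28, c, r, 33, 35, 18), (7, 28, c, r, 33, 35, 32), (7, 34, c, r, 26, 21, 18), (7, 34, c, r, 26, 21, 32), (7, 34, c, r, 26, 33, 18), (7, 34, c, r, 26, 33, 32), (7, 34, c, r, 26, 35, 18), (7, 34, c, r, 26, 35, 32), (7, 34, c, s, 22, 21, 18), (7, 34, c, s, 22, 21, 32), (7, 34, c, s, 22, 33, 18), (7, 34, c, s, 22, 33, 32), (7, 34, c, s, 22, 35, 18), (7, 34, c, s, 22, 35, 32), (7, 40, c, p, 27, 21, 18), (7, 40, c, p, 27, 21, 32), (7, 40, c, p, 27, 33, 18), (7, 40, c, p, 27, 33, 32), (7, 40, c, p, 27, 35, 18), (7, 40, c, p, 27, 35, 32), (7, 9, c, t, 38, 21, 18), (7, 9, c, t, 38, 21, 32), (7, 9, c, t, 38, 33, 18), (7, 9, c, t, 38, 33, 32), (7, 9, c, t, 38, 35, 18), (7, 9, c, t, 38, 35, 32)}
Projecting to G, C, A (25 duplicate(s) eliminated): {(c, 28, r), (c, 34, r), (c, 34, s), (c, 40, p), (c, 9, t)}
Selection C ≠ 40: {(c, 28, r), (c, 34, r), (c, 34, s), (c, 9, t)}
Projecting to A, G, C: {(r, c, 28), (r, c, 34), (s, c, 34), (t, c, 9)}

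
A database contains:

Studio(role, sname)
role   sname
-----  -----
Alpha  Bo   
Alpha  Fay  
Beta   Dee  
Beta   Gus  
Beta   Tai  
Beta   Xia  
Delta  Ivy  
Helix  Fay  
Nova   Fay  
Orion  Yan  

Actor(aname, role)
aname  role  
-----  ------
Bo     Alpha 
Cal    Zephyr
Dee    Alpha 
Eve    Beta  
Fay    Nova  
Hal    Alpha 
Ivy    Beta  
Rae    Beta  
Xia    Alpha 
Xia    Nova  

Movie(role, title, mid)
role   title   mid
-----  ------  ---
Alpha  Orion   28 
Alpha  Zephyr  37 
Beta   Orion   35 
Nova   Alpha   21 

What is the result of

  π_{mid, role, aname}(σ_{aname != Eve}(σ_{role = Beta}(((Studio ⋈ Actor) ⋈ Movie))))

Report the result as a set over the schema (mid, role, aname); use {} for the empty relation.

{(35, Beta, Ivy), (35, Beta, Rae)}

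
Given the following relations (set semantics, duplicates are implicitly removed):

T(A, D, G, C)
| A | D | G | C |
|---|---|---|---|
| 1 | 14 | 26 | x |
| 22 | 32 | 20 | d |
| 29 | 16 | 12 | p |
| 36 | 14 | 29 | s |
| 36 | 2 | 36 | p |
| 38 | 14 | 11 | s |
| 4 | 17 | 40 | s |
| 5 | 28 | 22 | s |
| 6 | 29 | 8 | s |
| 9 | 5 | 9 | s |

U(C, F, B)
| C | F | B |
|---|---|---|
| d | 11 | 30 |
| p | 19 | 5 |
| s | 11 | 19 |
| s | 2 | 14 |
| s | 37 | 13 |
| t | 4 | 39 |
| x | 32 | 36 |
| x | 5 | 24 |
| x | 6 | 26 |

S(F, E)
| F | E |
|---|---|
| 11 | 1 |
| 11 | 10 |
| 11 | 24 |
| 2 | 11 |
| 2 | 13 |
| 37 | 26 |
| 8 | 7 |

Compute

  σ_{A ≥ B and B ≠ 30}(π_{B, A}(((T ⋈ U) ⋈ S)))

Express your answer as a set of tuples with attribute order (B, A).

{(13, 36), (13, 38), (14, 36), (14, 38), (19, 36), (19, 38)}

Joining T and U on C yields {(1, 14, 26, x, 32, 36), (1, 14, 26, x, 5, 24), (1, 14, 26, x, 6, 26), (22, 32, 20, d, 11, 30), (29, 16, 12, p, 19, 5), (36, 14, 29, s, 11, 19), (36, 14, 29, s, 2, 14), (36, 14, 29, s, 37, 13), (36, 2, 36, p, 19, 5), (38, 14, 11, s, 11, 19), (38, 14, 11, s, 2, 14), (38, 14, 11, s, 37, 13), (4, 17, 40, s, 11, 19), (4, 17, 40, s, 2, 14), (4, 17, 40, s, 37, 13), (5, 28, 22, s, 11, 19), (5, 28, 22, s, 2, 14), (5, 28, 22, s, 37, 13), (6, 29, 8, s, 11, 19), (6, 29, 8, s, 2, 14), (6, 29, 8, s, 37, 13), (9, 5, 9, s, 11, 19), (9, 5, 9, s, 2, 14), (9, 5, 9, s, 37, 13)}.
Joining (T ⋈ U) and S on F yields {(22, 32, 20, d, 11, 30, 1), (22, 32, 20, d, 11, 30, 10), (22, 32, 20, d, 11, 30, 24), (36, 14, 29, s, 11, 19, 1), (36, 14, 29, s, 11, 19, 10), (36, 14, 29, s, 11, 19, 24), (36, 14, 29, s, 2, 14, 11), (36, 14, 29, s, 2, 14, 13), (36, 14, 29, s, 37, 13, 26), (38, 14, 11, s, 11, 19, 1), (38, 14, 11, s, 11, 19, 10), (38, 14, 11, s, 11, 19, 24), (38, 14, 11, s, 2, 14, 11), (38, 14, 11, s, 2, 14, 13), (38, 14, 11, s, 37, 13, 26), (4, 17, 40, s, 11, 19, 1), (4, 17, 40, s, 11, 19, 10), (4, 17, 40, s, 11, 19, 24), (4, 17, 40, s, 2, 14, 11), (4, 17, 40, s, 2, 14, 13), (4, 17, 40, s, 37, 13, 26), (5, 28, 22, s, 11, 19, 1), (5, 28, 22, s, 11, 19, 10), (5, 28, 22, s, 11, 19, 24), (5, 28, 22, s, 2, 14, 11), (5, 28, 22, s, 2, 14, 13), (5, 28, 22, s, 37, 13, 26), (6, 29, 8, s, 11, 19, 1), (6, 29, 8, s, 11, 19, 10), (6, 29, 8, s, 11, 19, 24), (6, 29, 8, s, 2, 14, 11), (6, 29, 8, s, 2, 14, 13), (6, 29, 8, s, 37, 13, 26), (9, 5, 9, s, 11, 19, 1), (9, 5, 9, s, 11, 19, 10), (9, 5, 9, s, 11, 19, 24), (9, 5, 9, s, 2, 14, 11), (9, 5, 9, s, 2, 14, 13), (9, 5, 9, s, 37, 13, 26)}.
Projecting to B, A (20 duplicate(s) eliminated): {(13, 36), (13, 38), (13, 4), (13, 5), (13, 6), (13, 9), (14, 36), (14, 38), (14, 4), (14, 5), (14, 6), (14, 9), (19, 36), (19, 38), (19, 4), (19, 5), (19, 6), (19, 9), (30, 22)}
σ[A ≥ B and B ≠ 30]: keep tuples satisfying A ≥ B and B ≠ 30 → {(13, 36), (13, 38), (14, 36), (14, 38), (19, 36), (19, 38)}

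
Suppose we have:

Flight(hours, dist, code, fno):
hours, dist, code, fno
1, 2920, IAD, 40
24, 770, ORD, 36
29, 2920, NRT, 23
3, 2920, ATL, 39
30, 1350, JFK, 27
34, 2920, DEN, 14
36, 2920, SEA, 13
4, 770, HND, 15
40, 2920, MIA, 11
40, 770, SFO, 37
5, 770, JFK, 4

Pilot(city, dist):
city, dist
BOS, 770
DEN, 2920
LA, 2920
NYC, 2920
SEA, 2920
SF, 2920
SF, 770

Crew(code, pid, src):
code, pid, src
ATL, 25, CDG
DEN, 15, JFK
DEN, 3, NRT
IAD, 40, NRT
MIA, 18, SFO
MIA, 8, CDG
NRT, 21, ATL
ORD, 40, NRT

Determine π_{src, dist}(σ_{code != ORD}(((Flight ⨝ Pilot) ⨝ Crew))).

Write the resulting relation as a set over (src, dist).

Natural join on dist: {(1, 2920, IAD, 40, DEN), (1, 2920, IAD, 40, LA), (1, 2920, IAD, 40, NYC), (1, 2920, IAD, 40, SEA), (1, 2920, IAD, 40, SF), (24, 770, ORD, 36, BOS), (24, 770, ORD, 36, SF), (29, 2920, NRT, 23, DEN), (29, 2920, NRT, 23, LA), (29, 2920, NRT, 23, NYC), (29, 2920, NRT, 23, SEA), (29, 2920, NRT, 23, SF), (3, 2920, ATL, 39, DEN), (3, 2920, ATL, 39, LA), (3, 2920, ATL, 39, NYC), (3, 2920, ATL, 39, SEA), (3, 2920, ATL, 39, SF), (34, 2920, DEN, 14, DEN), (34, 2920, DEN, 14, LA), (34, 2920, DEN, 14, NYC), (34, 2920, DEN, 14, SEA), (34, 2920, DEN, 14, SF), (36, 2920, SEA, 13, DEN), (36, 2920, SEA, 13, LA), (36, 2920, SEA, 13, NYC), (36, 2920, SEA, 13, SEA), (36, 2920, SEA, 13, SF), (4, 770, HND, 15, BOS), (4, 770, HND, 15, SF), (40, 2920, MIA, 11, DEN), (40, 2920, MIA, 11, LA), (40, 2920, MIA, 11, NYC), (40, 2920, MIA, 11, SEA), (40, 2920, MIA, 11, SF), (40, 770, SFO, 37, BOS), (40, 770, SFO, 37, SF), (5, 770, JFK, 4, BOS), (5, 770, JFK, 4, SF)}
Natural join on code: {(1, 2920, IAD, 40, DEN, 40, NRT), (1, 2920, IAD, 40, LA, 40, NRT), (1, 2920, IAD, 40, NYC, 40, NRT), (1, 2920, IAD, 40, SEA, 40, NRT), (1, 2920, IAD, 40, SF, 40, NRT), (24, 770, ORD, 36, BOS, 40, NRT), (24, 770, ORD, 36, SF, 40, NRT), (29, 2920, NRT, 23, DEN, 21, ATL), (29, 2920, NRT, 23, LA, 21, ATL), (29, 2920, NRT, 23, NYC, 21, ATL), (29, 2920, NRT, 23, SEA, 21, ATL), (29, 2920, NRT, 23, SF, 21, ATL), (3, 2920, ATL, 39, DEN, 25, CDG), (3, 2920, ATL, 39, LA, 25, CDG), (3, 2920, ATL, 39, NYC, 25, CDG), (3, 2920, ATL, 39, SEA, 25, CDG), (3, 2920, ATL, 39, SF, 25, CDG), (34, 2920, DEN, 14, DEN, 15, JFK), (34, 2920, DEN, 14, DEN, 3, NRT), (34, 2920, DEN, 14, LA, 15, JFK), (34, 2920, DEN, 14, LA, 3, NRT), (34, 2920, DEN, 14, NYC, 15, JFK), (34, 2920, DEN, 14, NYC, 3, NRT), (34, 2920, DEN, 14, SEA, 15, JFK), (34, 2920, DEN, 14, SEA, 3, NRT), (34, 2920, DEN, 14, SF, 15, JFK), (34, 2920, DEN, 14, SF, 3, NRT), (40, 2920, MIA, 11, DEN, 18, SFO), (40, 2920, MIA, 11, DEN, 8, CDG), (40, 2920, MIA, 11, LA, 18, SFO), (40, 2920, MIA, 11, LA, 8, CDG), (40, 2920, MIA, 11, NYC, 18, SFO), (40, 2920, MIA, 11, NYC, 8, CDG), (40, 2920, MIA, 11, SEA, 18, SFO), (40, 2920, MIA, 11, SEA, 8, CDG), (40, 2920, MIA, 11, SF, 18, SFO), (40, 2920, MIA, 11, SF, 8, CDG)}
Selection code != ORD: {(1, 2920, IAD, 40, DEN, 40, NRT), (1, 2920, IAD, 40, LA, 40, NRT), (1, 2920, IAD, 40, NYC, 40, NRT), (1, 2920, IAD, 40, SEA, 40, NRT), (1, 2920, IAD, 40, SF, 40, NRT), (29, 2920, NRT, 23, DEN, 21, ATL), (29, 2920, NRT, 23, LA, 21, ATL), (29, 2920, NRT, 23, NYC, 21, ATL), (29, 2920, NRT, 23, SEA, 21, ATL), (29, 2920, NRT, 23, SF, 21, ATL), (3, 2920, ATL, 39, DEN, 25, CDG), (3, 2920, ATL, 39, LA, 25, CDG), (3, 2920, ATL, 39, NYC, 25, CDG), (3, 2920, ATL, 39, SEA, 25, CDG), (3, 2920, ATL, 39, SF, 25, CDG), (34, 2920, DEN, 14, DEN, 15, JFK), (34, 2920, DEN, 14, DEN, 3, NRT), (34, 2920, DEN, 14, LA, 15, JFK), (34, 2920, DEN, 14, LA, 3, NRT), (34, 2920, DEN, 14, NYC, 15, JFK), (34, 2920, DEN, 14, NYC, 3, NRT), (34, 2920, DEN, 14, SEA, 15, JFK), (34, 2920, DEN, 14, SEA, 3, NRT), (34, 2920, DEN, 14, SF, 15, JFK), (34, 2920, DEN, 14, SF, 3, NRT), (40, 2920, MIA, 11, DEN, 18, SFO), (40, 2920, MIA, 11, DEN, 8, CDG), (40, 2920, MIA, 11, LA, 18, SFO), (40, 2920, MIA, 11, LA, 8, CDG), (40, 2920, MIA, 11, NYC, 18, SFO), (40, 2920, MIA, 11, NYC, 8, CDG), (40, 2920, MIA, 11, SEA, 18, SFO), (40, 2920, MIA, 11, SEA, 8, CDG), (40, 2920, MIA, 11, SF, 18, SFO), (40, 2920, MIA, 11, SF, 8, CDG)}
Projecting to src, dist (30 duplicate(s) eliminated): {(ATL, 2920), (CDG, 2920), (JFK, 2920), (NRT, 2920), (SFO, 2920)}

{(ATL, 2920), (CDG, 2920), (JFK, 2920), (NRT, 2920), (SFO, 2920)}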